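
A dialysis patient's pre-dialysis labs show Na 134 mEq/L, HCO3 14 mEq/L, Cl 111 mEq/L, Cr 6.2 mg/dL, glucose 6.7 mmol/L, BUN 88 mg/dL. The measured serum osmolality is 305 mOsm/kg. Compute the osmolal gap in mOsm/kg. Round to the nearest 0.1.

Calculated osmolality = 2·Na + glucose + BUN/2.8
= 2·134 + 6.7 + 88/2.8
= 268 + 6.70 + 31.43
= 306.13 mOsm/kg ≈ 306.1 mOsm/kg
Osmolar gap = measured − calculated = 305 − 306.1 = -1.1 mOsm/kg

-1.1 mOsm/kg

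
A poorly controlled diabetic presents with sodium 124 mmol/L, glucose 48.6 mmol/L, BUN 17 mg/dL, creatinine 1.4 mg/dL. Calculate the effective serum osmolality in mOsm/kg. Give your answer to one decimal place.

Effective osmolality excludes urea (freely permeant across cell membranes):
2·Na + glucose
= 2·124 + 48.6
= 248 + 48.6
= 296.6 mOsm/kg

296.6 mOsm/kg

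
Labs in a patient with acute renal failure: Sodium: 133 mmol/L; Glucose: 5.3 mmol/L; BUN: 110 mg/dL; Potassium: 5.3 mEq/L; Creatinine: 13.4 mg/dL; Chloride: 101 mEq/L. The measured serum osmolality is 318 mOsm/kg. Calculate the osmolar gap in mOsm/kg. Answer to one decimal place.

Calculated osmolality = 2·Na + glucose + BUN/2.8
= 2·133 + 5.3 + 110/2.8
= 266 + 5.30 + 39.29
= 310.59 mOsm/kg ≈ 310.6 mOsm/kg
Osmolar gap = measured − calculated = 318 − 310.6 = 7.4 mOsm/kg

7.4 mOsm/kg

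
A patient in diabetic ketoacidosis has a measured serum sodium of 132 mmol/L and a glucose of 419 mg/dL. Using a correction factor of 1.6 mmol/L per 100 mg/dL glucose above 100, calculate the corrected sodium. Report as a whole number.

Corrected Na = measured Na + 1.6 · (glucose − 100)/100
= 132 + 1.6 · (419 − 100)/100
= 132 + 5.1
= 137.1 mmol/L

137 mmol/L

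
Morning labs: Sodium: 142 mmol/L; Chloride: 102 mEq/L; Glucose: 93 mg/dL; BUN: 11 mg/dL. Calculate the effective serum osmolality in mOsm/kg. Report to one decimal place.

Effective osmolality excludes urea (freely permeant across cell membranes):
2·Na + glucose/18
= 2·142 + 93/18
= 284 + 5.17
= 289.17 mOsm/kg

289.2 mOsm/kg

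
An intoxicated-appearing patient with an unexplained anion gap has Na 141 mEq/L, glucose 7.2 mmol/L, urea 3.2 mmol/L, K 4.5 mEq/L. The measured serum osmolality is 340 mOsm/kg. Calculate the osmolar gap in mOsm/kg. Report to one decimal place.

Calculated osmolality = 2·Na + glucose + urea
= 2·141 + 7.2 + 3.2
= 282 + 7.20 + 3.20
= 292.4 mOsm/kg ≈ 292.4 mOsm/kg
Osmolar gap = measured − calculated = 340 − 292.4 = 47.6 mOsm/kg

47.6 mOsm/kg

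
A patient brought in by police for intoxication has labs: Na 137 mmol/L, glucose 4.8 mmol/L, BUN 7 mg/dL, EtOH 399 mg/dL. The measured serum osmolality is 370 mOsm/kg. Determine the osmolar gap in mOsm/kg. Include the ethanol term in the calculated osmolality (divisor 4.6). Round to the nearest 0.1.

Calculated osmolality = 2·Na + glucose + BUN/2.8 + ethanol/4.6
= 2·137 + 4.8 + 7/2.8 + 399/4.6
= 274 + 4.80 + 2.50 + 86.74
= 368.04 mOsm/kg ≈ 368.0 mOsm/kg
Osmolar gap = measured − calculated = 370 − 368.0 = 2.0 mOsm/kg

2.0 mOsm/kg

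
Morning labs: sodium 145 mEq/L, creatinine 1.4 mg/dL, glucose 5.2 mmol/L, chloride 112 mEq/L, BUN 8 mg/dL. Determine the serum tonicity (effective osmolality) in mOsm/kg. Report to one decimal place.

Effective osmolality excludes urea (freely permeant across cell membranes):
2·Na + glucose
= 2·145 + 5.2
= 290 + 5.2
= 295.2 mOsm/kg

295.2 mOsm/kg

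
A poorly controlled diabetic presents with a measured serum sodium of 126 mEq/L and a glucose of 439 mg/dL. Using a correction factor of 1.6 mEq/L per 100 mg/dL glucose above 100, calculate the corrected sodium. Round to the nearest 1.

131 mEq/L

Corrected Na = measured Na + 1.6 · (glucose − 100)/100
= 126 + 1.6 · (439 − 100)/100
= 126 + 5.4
= 131.4 mEq/L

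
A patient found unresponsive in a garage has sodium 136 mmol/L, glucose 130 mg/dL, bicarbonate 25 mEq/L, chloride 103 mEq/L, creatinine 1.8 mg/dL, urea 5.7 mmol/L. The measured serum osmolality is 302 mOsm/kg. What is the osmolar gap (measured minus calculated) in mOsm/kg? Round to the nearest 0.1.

Calculated osmolality = 2·Na + glucose/18 + urea
= 2·136 + 130/18 + 5.7
= 272 + 7.22 + 5.70
= 284.92 mOsm/kg ≈ 284.9 mOsm/kg
Osmolar gap = measured − calculated = 302 − 284.9 = 17.1 mOsm/kg

17.1 mOsm/kg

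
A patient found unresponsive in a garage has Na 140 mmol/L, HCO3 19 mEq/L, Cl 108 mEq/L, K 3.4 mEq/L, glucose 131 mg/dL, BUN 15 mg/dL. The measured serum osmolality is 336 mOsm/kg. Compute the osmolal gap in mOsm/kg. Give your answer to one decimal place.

43.4 mOsm/kg

Calculated osmolality = 2·Na + glucose/18 + BUN/2.8
= 2·140 + 131/18 + 15/2.8
= 280 + 7.28 + 5.36
= 292.64 mOsm/kg ≈ 292.6 mOsm/kg
Osmolar gap = measured − calculated = 336 − 292.6 = 43.4 mOsm/kg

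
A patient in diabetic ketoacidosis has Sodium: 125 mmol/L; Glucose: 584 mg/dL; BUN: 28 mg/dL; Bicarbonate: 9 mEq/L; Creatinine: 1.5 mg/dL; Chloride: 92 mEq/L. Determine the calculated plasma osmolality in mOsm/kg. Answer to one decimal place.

Calculated osmolality = 2·Na + glucose/18 + BUN/2.8
= 2·125 + 584/18 + 28/2.8
= 250 + 32.44 + 10
= 292.44 mOsm/kg

292.4 mOsm/kg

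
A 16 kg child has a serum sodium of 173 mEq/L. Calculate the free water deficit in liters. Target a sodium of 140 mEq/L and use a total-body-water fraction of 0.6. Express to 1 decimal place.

TBW = 0.6 · 16 = 9.6 L
Free water deficit = TBW · (Na/140 − 1)
= 9.6 · (173/140 − 1)
= 9.6 · 0.2357
= 2.26 L

2.3 L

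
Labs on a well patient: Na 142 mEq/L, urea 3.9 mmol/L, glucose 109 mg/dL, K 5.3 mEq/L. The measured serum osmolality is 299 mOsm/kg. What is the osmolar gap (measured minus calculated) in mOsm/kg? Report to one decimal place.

5.0 mOsm/kg

Calculated osmolality = 2·Na + glucose/18 + urea
= 2·142 + 109/18 + 3.9
= 284 + 6.06 + 3.90
= 293.96 mOsm/kg ≈ 294.0 mOsm/kg
Osmolar gap = measured − calculated = 299 − 294.0 = 5.0 mOsm/kg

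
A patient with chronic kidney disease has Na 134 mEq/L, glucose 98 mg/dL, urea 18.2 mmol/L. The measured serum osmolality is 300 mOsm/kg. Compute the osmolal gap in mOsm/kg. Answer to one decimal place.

Calculated osmolality = 2·Na + glucose/18 + urea
= 2·134 + 98/18 + 18.2
= 268 + 5.44 + 18.20
= 291.64 mOsm/kg ≈ 291.6 mOsm/kg
Osmolar gap = measured − calculated = 300 − 291.6 = 8.4 mOsm/kg

8.4 mOsm/kg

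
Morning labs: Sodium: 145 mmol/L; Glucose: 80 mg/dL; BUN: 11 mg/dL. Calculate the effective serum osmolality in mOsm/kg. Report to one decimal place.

Effective osmolality excludes urea (freely permeant across cell membranes):
2·Na + glucose/18
= 2·145 + 80/18
= 290 + 4.44
= 294.44 mOsm/kg

294.4 mOsm/kg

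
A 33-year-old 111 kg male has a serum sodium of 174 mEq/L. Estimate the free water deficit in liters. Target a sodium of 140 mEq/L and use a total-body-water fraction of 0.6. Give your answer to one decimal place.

16.2 L

TBW = 0.6 · 111 = 66.6 L
Free water deficit = TBW · (Na/140 − 1)
= 66.6 · (174/140 − 1)
= 66.6 · 0.2429
= 16.18 L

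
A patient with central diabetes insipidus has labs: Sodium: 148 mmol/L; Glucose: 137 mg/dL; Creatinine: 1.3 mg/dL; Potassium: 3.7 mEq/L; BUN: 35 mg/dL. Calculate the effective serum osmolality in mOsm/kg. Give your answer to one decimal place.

Effective osmolality excludes urea (freely permeant across cell membranes):
2·Na + glucose/18
= 2·148 + 137/18
= 296 + 7.61
= 303.61 mOsm/kg

303.6 mOsm/kg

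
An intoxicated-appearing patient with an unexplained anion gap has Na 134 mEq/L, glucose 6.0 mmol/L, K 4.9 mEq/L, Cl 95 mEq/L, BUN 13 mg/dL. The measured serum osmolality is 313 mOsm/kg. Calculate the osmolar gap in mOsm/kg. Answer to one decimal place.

Calculated osmolality = 2·Na + glucose + BUN/2.8
= 2·134 + 6 + 13/2.8
= 268 + 6 + 4.64
= 278.64 mOsm/kg ≈ 278.6 mOsm/kg
Osmolar gap = measured − calculated = 313 − 278.6 = 34.4 mOsm/kg

34.4 mOsm/kg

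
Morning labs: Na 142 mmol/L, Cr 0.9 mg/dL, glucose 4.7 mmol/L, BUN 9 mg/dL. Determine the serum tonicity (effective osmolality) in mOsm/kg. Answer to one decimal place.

288.7 mOsm/kg

Effective osmolality excludes urea (freely permeant across cell membranes):
2·Na + glucose
= 2·142 + 4.7
= 284 + 4.7
= 288.7 mOsm/kg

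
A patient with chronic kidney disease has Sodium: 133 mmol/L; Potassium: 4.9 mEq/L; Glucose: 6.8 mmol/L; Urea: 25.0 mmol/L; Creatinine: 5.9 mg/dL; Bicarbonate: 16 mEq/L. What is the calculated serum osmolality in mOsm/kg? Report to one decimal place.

Calculated osmolality = 2·Na + glucose + urea
= 2·133 + 6.8 + 25
= 266 + 6.80 + 25
= 297.8 mOsm/kg

297.8 mOsm/kg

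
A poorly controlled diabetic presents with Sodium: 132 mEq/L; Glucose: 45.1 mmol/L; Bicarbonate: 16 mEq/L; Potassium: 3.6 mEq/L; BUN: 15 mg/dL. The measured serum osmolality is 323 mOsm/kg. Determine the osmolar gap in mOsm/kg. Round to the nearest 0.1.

8.5 mOsm/kg

Calculated osmolality = 2·Na + glucose + BUN/2.8
= 2·132 + 45.1 + 15/2.8
= 264 + 45.10 + 5.36
= 314.46 mOsm/kg ≈ 314.5 mOsm/kg
Osmolar gap = measured − calculated = 323 − 314.5 = 8.5 mOsm/kg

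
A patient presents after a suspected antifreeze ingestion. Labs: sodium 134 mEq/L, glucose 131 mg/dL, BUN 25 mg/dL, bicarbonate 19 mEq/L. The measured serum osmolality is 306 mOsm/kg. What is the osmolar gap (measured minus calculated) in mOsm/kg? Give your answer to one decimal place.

21.8 mOsm/kg

Calculated osmolality = 2·Na + glucose/18 + BUN/2.8
= 2·134 + 131/18 + 25/2.8
= 268 + 7.28 + 8.93
= 284.21 mOsm/kg ≈ 284.2 mOsm/kg
Osmolar gap = measured − calculated = 306 − 284.2 = 21.8 mOsm/kg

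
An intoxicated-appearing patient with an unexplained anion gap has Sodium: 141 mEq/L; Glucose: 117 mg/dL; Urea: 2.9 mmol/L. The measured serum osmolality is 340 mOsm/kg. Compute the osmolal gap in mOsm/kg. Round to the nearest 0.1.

48.6 mOsm/kg

Calculated osmolality = 2·Na + glucose/18 + urea
= 2·141 + 117/18 + 2.9
= 282 + 6.50 + 2.90
= 291.4 mOsm/kg ≈ 291.4 mOsm/kg
Osmolar gap = measured − calculated = 340 − 291.4 = 48.6 mOsm/kg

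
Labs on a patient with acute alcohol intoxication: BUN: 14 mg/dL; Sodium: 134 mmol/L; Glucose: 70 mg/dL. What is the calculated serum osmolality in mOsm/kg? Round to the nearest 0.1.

Calculated osmolality = 2·Na + glucose/18 + BUN/2.8
= 2·134 + 70/18 + 14/2.8
= 268 + 3.89 + 5
= 276.89 mOsm/kg

276.9 mOsm/kg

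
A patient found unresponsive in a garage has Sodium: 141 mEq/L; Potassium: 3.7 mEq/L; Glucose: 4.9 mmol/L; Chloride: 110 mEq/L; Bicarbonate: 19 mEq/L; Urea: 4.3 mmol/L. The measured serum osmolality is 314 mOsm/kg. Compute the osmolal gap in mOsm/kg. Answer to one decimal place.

22.8 mOsm/kg

Calculated osmolality = 2·Na + glucose + urea
= 2·141 + 4.9 + 4.3
= 282 + 4.90 + 4.30
= 291.2 mOsm/kg ≈ 291.2 mOsm/kg
Osmolar gap = measured − calculated = 314 − 291.2 = 22.8 mOsm/kg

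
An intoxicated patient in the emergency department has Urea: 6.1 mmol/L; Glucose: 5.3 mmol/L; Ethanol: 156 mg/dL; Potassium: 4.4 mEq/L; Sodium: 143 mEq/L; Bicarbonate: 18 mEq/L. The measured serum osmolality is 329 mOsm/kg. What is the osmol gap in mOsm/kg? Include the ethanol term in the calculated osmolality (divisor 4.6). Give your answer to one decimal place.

-2.3 mOsm/kg

Calculated osmolality = 2·Na + glucose + urea + ethanol/4.6
= 2·143 + 5.3 + 6.1 + 156/4.6
= 286 + 5.30 + 6.10 + 33.91
= 331.31 mOsm/kg ≈ 331.3 mOsm/kg
Osmolar gap = measured − calculated = 329 − 331.3 = -2.3 mOsm/kg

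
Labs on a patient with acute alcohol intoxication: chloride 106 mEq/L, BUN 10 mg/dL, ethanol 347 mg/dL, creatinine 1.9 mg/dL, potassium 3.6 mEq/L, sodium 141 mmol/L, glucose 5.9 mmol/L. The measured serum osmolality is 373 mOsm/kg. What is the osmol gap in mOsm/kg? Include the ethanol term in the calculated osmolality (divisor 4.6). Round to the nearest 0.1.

6.1 mOsm/kg

Calculated osmolality = 2·Na + glucose + BUN/2.8 + ethanol/4.6
= 2·141 + 5.9 + 10/2.8 + 347/4.6
= 282 + 5.90 + 3.57 + 75.43
= 366.9 mOsm/kg ≈ 366.9 mOsm/kg
Osmolar gap = measured − calculated = 373 − 366.9 = 6.1 mOsm/kg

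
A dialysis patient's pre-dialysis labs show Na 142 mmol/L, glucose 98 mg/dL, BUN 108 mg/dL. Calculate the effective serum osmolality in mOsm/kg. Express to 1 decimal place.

Effective osmolality excludes urea (freely permeant across cell membranes):
2·Na + glucose/18
= 2·142 + 98/18
= 284 + 5.44
= 289.44 mOsm/kg

289.4 mOsm/kg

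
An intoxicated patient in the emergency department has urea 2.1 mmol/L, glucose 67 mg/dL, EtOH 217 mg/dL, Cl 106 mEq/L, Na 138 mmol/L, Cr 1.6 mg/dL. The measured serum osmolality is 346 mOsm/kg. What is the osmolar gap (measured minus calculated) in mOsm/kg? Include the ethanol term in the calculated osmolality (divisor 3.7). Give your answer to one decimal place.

5.5 mOsm/kg

Calculated osmolality = 2·Na + glucose/18 + urea + ethanol/3.7
= 2·138 + 67/18 + 2.1 + 217/3.7
= 276 + 3.72 + 2.10 + 58.65
= 340.47 mOsm/kg ≈ 340.5 mOsm/kg
Osmolar gap = measured − calculated = 346 − 340.5 = 5.5 mOsm/kg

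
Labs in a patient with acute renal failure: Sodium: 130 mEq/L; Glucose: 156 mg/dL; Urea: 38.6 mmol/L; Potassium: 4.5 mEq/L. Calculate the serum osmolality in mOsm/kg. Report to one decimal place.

307.3 mOsm/kg

Calculated osmolality = 2·Na + glucose/18 + urea
= 2·130 + 156/18 + 38.6
= 260 + 8.67 + 38.60
= 307.27 mOsm/kg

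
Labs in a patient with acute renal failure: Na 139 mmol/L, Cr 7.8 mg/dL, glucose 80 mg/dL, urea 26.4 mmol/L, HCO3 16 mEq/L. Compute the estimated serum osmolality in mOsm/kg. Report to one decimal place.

Calculated osmolality = 2·Na + glucose/18 + urea
= 2·139 + 80/18 + 26.4
= 278 + 4.44 + 26.40
= 308.84 mOsm/kg

308.8 mOsm/kg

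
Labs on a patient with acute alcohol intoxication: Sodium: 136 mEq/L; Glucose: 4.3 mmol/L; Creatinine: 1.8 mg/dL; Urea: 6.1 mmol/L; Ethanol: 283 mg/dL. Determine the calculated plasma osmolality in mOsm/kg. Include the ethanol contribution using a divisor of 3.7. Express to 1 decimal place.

Calculated osmolality = 2·Na + glucose + urea + ethanol/3.7
= 2·136 + 4.3 + 6.1 + 283/3.7
= 272 + 4.30 + 6.10 + 76.49
= 358.89 mOsm/kg

358.9 mOsm/kg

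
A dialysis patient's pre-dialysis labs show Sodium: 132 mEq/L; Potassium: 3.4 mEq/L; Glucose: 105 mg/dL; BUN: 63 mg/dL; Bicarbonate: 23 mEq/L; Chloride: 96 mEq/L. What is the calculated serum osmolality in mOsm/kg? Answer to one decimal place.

Calculated osmolality = 2·Na + glucose/18 + BUN/2.8
= 2·132 + 105/18 + 63/2.8
= 264 + 5.83 + 22.50
= 292.33 mOsm/kg

292.3 mOsm/kg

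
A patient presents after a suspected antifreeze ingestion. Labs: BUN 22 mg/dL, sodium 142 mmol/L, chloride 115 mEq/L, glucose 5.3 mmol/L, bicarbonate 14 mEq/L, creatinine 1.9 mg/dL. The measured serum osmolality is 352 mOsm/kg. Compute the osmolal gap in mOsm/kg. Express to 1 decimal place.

Calculated osmolality = 2·Na + glucose + BUN/2.8
= 2·142 + 5.3 + 22/2.8
= 284 + 5.30 + 7.86
= 297.16 mOsm/kg ≈ 297.2 mOsm/kg
Osmolar gap = measured − calculated = 352 − 297.2 = 54.8 mOsm/kg

54.8 mOsm/kg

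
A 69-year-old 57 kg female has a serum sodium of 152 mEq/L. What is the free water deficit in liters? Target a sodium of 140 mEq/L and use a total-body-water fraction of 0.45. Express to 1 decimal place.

TBW = 0.45 · 57 = 25.65 L
Free water deficit = TBW · (Na/140 − 1)
= 25.65 · (152/140 − 1)
= 25.65 · 0.0857
= 2.2 L

2.2 L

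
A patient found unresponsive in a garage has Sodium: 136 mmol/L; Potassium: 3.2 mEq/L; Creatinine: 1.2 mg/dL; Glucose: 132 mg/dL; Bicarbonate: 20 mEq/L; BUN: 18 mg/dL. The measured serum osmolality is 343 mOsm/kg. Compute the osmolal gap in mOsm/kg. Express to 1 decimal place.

Calculated osmolality = 2·Na + glucose/18 + BUN/2.8
= 2·136 + 132/18 + 18/2.8
= 272 + 7.33 + 6.43
= 285.76 mOsm/kg ≈ 285.8 mOsm/kg
Osmolar gap = measured − calculated = 343 − 285.8 = 57.2 mOsm/kg

57.2 mOsm/kg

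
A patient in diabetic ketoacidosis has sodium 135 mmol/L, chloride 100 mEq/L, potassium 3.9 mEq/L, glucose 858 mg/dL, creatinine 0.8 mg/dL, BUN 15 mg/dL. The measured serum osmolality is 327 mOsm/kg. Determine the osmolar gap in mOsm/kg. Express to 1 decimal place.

Calculated osmolality = 2·Na + glucose/18 + BUN/2.8
= 2·135 + 858/18 + 15/2.8
= 270 + 47.67 + 5.36
= 323.03 mOsm/kg ≈ 323.0 mOsm/kg
Osmolar gap = measured − calculated = 327 − 323.0 = 4.0 mOsm/kg

4.0 mOsm/kg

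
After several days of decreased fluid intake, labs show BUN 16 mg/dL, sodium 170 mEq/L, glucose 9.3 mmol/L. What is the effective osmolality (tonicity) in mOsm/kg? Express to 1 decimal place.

Effective osmolality excludes urea (freely permeant across cell membranes):
2·Na + glucose
= 2·170 + 9.3
= 340 + 9.3
= 349.3 mOsm/kg

349.3 mOsm/kg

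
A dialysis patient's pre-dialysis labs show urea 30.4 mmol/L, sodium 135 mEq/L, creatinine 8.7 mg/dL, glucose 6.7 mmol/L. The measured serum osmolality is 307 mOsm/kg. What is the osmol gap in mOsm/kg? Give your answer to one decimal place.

-0.1 mOsm/kg

Calculated osmolality = 2·Na + glucose + urea
= 2·135 + 6.7 + 30.4
= 270 + 6.70 + 30.40
= 307.1 mOsm/kg ≈ 307.1 mOsm/kg
Osmolar gap = measured − calculated = 307 − 307.1 = -0.1 mOsm/kg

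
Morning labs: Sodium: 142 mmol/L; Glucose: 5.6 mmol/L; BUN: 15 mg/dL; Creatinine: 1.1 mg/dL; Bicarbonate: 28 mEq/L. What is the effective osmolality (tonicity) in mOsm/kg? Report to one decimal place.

Effective osmolality excludes urea (freely permeant across cell membranes):
2·Na + glucose
= 2·142 + 5.6
= 284 + 5.6
= 289.6 mOsm/kg

289.6 mOsm/kg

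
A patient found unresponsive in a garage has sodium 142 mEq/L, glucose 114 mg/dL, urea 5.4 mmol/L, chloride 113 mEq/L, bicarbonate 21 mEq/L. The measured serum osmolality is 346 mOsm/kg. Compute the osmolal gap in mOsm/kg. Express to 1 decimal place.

50.3 mOsm/kg

Calculated osmolality = 2·Na + glucose/18 + urea
= 2·142 + 114/18 + 5.4
= 284 + 6.33 + 5.40
= 295.73 mOsm/kg ≈ 295.7 mOsm/kg
Osmolar gap = measured − calculated = 346 − 295.7 = 50.3 mOsm/kg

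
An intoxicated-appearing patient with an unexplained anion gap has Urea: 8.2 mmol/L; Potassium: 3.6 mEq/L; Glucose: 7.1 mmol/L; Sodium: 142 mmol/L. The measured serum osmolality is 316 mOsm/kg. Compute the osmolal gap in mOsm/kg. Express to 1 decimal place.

Calculated osmolality = 2·Na + glucose + urea
= 2·142 + 7.1 + 8.2
= 284 + 7.10 + 8.20
= 299.3 mOsm/kg ≈ 299.3 mOsm/kg
Osmolar gap = measured − calculated = 316 − 299.3 = 16.7 mOsm/kg

16.7 mOsm/kg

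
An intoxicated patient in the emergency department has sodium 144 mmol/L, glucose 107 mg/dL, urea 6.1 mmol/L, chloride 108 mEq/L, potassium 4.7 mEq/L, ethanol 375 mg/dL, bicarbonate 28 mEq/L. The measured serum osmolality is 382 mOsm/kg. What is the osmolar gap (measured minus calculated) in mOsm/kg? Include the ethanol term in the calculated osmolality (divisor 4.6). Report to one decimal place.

Calculated osmolality = 2·Na + glucose/18 + urea + ethanol/4.6
= 2·144 + 107/18 + 6.1 + 375/4.6
= 288 + 5.94 + 6.10 + 81.52
= 381.56 mOsm/kg ≈ 381.6 mOsm/kg
Osmolar gap = measured − calculated = 382 − 381.6 = 0.4 mOsm/kg

0.4 mOsm/kg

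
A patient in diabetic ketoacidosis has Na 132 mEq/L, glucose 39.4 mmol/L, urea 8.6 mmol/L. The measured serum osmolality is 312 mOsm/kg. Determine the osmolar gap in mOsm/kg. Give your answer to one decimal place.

0.0 mOsm/kg

Calculated osmolality = 2·Na + glucose + urea
= 2·132 + 39.4 + 8.6
= 264 + 39.40 + 8.60
= 312 mOsm/kg ≈ 312.0 mOsm/kg
Osmolar gap = measured − calculated = 312 − 312.0 = 0.0 mOsm/kg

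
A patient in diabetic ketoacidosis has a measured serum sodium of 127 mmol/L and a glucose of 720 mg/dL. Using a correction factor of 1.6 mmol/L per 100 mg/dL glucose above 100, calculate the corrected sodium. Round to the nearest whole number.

Corrected Na = measured Na + 1.6 · (glucose − 100)/100
= 127 + 1.6 · (720 − 100)/100
= 127 + 9.9
= 136.9 mmol/L

137 mmol/L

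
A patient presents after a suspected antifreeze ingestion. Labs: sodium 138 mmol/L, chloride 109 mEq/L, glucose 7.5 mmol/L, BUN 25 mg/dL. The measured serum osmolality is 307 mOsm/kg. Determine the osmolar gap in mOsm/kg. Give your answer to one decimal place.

Calculated osmolality = 2·Na + glucose + BUN/2.8
= 2·138 + 7.5 + 25/2.8
= 276 + 7.50 + 8.93
= 292.43 mOsm/kg ≈ 292.4 mOsm/kg
Osmolar gap = measured − calculated = 307 − 292.4 = 14.6 mOsm/kg

14.6 mOsm/kg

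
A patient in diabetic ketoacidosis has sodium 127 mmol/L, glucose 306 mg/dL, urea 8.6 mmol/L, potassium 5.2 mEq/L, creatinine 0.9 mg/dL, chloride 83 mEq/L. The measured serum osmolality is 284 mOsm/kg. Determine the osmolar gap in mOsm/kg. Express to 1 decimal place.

4.4 mOsm/kg

Calculated osmolality = 2·Na + glucose/18 + urea
= 2·127 + 306/18 + 8.6
= 254 + 17 + 8.60
= 279.6 mOsm/kg ≈ 279.6 mOsm/kg
Osmolar gap = measured − calculated = 284 − 279.6 = 4.4 mOsm/kg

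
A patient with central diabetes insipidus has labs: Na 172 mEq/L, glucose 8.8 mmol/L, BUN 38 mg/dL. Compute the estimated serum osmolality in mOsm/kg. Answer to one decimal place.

366.4 mOsm/kg

Calculated osmolality = 2·Na + glucose + BUN/2.8
= 2·172 + 8.8 + 38/2.8
= 344 + 8.80 + 13.57
= 366.37 mOsm/kg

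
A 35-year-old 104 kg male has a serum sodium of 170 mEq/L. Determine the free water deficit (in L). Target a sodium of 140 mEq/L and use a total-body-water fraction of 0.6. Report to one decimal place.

13.4 L

TBW = 0.6 · 104 = 62.4 L
Free water deficit = TBW · (Na/140 − 1)
= 62.4 · (170/140 − 1)
= 62.4 · 0.2143
= 13.37 L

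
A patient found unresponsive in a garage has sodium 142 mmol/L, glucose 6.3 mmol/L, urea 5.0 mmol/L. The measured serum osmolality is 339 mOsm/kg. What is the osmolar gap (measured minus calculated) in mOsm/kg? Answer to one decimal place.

Calculated osmolality = 2·Na + glucose + urea
= 2·142 + 6.3 + 5
= 284 + 6.30 + 5
= 295.3 mOsm/kg ≈ 295.3 mOsm/kg
Osmolar gap = measured − calculated = 339 − 295.3 = 43.7 mOsm/kg

43.7 mOsm/kg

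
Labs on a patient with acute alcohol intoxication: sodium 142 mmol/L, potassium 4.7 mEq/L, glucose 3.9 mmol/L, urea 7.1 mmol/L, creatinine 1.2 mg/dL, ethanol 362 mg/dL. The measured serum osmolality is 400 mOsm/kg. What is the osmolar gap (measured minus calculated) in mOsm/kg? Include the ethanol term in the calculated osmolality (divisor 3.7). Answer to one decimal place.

Calculated osmolality = 2·Na + glucose + urea + ethanol/3.7
= 2·142 + 3.9 + 7.1 + 362/3.7
= 284 + 3.90 + 7.10 + 97.84
= 392.84 mOsm/kg ≈ 392.8 mOsm/kg
Osmolar gap = measured − calculated = 400 − 392.8 = 7.2 mOsm/kg

7.2 mOsm/kg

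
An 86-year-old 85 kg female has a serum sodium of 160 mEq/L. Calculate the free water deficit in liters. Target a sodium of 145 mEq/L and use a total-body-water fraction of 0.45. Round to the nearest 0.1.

TBW = 0.45 · 85 = 38.25 L
Free water deficit = TBW · (Na/145 − 1)
= 38.25 · (160/145 − 1)
= 38.25 · 0.1034
= 3.96 L

4.0 L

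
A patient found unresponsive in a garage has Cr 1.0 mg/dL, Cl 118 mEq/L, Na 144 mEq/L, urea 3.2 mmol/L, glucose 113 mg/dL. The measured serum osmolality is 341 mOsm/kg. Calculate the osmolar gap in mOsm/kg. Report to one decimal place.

43.5 mOsm/kg

Calculated osmolality = 2·Na + glucose/18 + urea
= 2·144 + 113/18 + 3.2
= 288 + 6.28 + 3.20
= 297.48 mOsm/kg ≈ 297.5 mOsm/kg
Osmolar gap = measured − calculated = 341 − 297.5 = 43.5 mOsm/kg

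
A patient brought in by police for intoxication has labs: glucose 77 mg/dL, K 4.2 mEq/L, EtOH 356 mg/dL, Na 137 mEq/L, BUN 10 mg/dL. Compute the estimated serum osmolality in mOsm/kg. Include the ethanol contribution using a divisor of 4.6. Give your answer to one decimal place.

359.2 mOsm/kg

Calculated osmolality = 2·Na + glucose/18 + BUN/2.8 + ethanol/4.6
= 2·137 + 77/18 + 10/2.8 + 356/4.6
= 274 + 4.28 + 3.57 + 77.39
= 359.24 mOsm/kg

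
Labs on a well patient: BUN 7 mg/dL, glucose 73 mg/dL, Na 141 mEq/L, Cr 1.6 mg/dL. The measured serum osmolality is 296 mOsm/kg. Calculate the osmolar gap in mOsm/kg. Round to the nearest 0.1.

Calculated osmolality = 2·Na + glucose/18 + BUN/2.8
= 2·141 + 73/18 + 7/2.8
= 282 + 4.06 + 2.50
= 288.56 mOsm/kg ≈ 288.6 mOsm/kg
Osmolar gap = measured − calculated = 296 − 288.6 = 7.4 mOsm/kg

7.4 mOsm/kg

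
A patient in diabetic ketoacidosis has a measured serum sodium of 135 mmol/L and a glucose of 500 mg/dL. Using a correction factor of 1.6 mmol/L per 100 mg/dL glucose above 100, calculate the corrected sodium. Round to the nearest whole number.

141 mmol/L

Corrected Na = measured Na + 1.6 · (glucose − 100)/100
= 135 + 1.6 · (500 − 100)/100
= 135 + 6.4
= 141.4 mmol/L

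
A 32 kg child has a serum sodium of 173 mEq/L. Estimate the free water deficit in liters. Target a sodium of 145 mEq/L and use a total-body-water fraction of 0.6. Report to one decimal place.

TBW = 0.6 · 32 = 19.2 L
Free water deficit = TBW · (Na/145 − 1)
= 19.2 · (173/145 − 1)
= 19.2 · 0.1931
= 3.71 L

3.7 L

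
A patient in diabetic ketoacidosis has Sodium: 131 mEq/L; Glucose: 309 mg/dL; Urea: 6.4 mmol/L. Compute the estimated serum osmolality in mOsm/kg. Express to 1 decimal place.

285.6 mOsm/kg

Calculated osmolality = 2·Na + glucose/18 + urea
= 2·131 + 309/18 + 6.4
= 262 + 17.17 + 6.40
= 285.57 mOsm/kg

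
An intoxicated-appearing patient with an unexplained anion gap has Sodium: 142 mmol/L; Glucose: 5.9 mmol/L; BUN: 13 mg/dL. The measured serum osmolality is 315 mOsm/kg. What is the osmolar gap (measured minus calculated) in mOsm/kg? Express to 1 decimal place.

Calculated osmolality = 2·Na + glucose + BUN/2.8
= 2·142 + 5.9 + 13/2.8
= 284 + 5.90 + 4.64
= 294.54 mOsm/kg ≈ 294.5 mOsm/kg
Osmolar gap = measured − calculated = 315 − 294.5 = 20.5 mOsm/kg

20.5 mOsm/kg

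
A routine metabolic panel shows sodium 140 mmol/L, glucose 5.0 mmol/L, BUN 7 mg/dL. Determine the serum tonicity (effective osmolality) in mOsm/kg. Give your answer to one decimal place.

285.0 mOsm/kg

Effective osmolality excludes urea (freely permeant across cell membranes):
2·Na + glucose
= 2·140 + 5
= 280 + 5
= 285 mOsm/kg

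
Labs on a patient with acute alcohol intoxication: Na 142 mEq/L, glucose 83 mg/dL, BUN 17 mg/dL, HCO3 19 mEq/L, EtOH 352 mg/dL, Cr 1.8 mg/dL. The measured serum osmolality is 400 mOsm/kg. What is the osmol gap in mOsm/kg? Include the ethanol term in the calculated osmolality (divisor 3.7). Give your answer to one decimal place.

10.2 mOsm/kg

Calculated osmolality = 2·Na + glucose/18 + BUN/2.8 + ethanol/3.7
= 2·142 + 83/18 + 17/2.8 + 352/3.7
= 284 + 4.61 + 6.07 + 95.14
= 389.82 mOsm/kg ≈ 389.8 mOsm/kg
Osmolar gap = measured − calculated = 400 − 389.8 = 10.2 mOsm/kg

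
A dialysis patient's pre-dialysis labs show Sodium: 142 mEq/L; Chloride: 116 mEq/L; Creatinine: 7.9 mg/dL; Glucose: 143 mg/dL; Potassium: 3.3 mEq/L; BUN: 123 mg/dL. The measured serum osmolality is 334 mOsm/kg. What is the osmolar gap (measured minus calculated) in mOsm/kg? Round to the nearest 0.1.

Calculated osmolality = 2·Na + glucose/18 + BUN/2.8
= 2·142 + 143/18 + 123/2.8
= 284 + 7.94 + 43.93
= 335.87 mOsm/kg ≈ 335.9 mOsm/kg
Osmolar gap = measured − calculated = 334 − 335.9 = -1.9 mOsm/kg

-1.9 mOsm/kg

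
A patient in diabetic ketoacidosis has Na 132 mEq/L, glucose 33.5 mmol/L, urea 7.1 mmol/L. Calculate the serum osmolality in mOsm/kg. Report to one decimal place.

Calculated osmolality = 2·Na + glucose + urea
= 2·132 + 33.5 + 7.1
= 264 + 33.50 + 7.10
= 304.6 mOsm/kg

304.6 mOsm/kg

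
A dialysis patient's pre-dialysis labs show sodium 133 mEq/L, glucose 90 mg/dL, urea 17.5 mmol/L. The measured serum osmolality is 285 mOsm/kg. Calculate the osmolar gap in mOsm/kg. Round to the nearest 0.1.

-3.5 mOsm/kg

Calculated osmolality = 2·Na + glucose/18 + urea
= 2·133 + 90/18 + 17.5
= 266 + 5 + 17.50
= 288.5 mOsm/kg ≈ 288.5 mOsm/kg
Osmolar gap = measured − calculated = 285 − 288.5 = -3.5 mOsm/kg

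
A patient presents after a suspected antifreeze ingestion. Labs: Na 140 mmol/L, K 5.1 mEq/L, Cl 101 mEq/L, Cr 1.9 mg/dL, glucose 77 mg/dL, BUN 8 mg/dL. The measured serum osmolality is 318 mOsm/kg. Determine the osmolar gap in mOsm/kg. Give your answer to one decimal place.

Calculated osmolality = 2·Na + glucose/18 + BUN/2.8
= 2·140 + 77/18 + 8/2.8
= 280 + 4.28 + 2.86
= 287.14 mOsm/kg ≈ 287.1 mOsm/kg
Osmolar gap = measured − calculated = 318 − 287.1 = 30.9 mOsm/kg

30.9 mOsm/kg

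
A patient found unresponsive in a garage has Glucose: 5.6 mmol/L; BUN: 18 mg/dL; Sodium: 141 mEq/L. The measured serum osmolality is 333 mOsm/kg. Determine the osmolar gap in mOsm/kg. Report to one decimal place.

Calculated osmolality = 2·Na + glucose + BUN/2.8
= 2·141 + 5.6 + 18/2.8
= 282 + 5.60 + 6.43
= 294.03 mOsm/kg ≈ 294.0 mOsm/kg
Osmolar gap = measured − calculated = 333 − 294.0 = 39.0 mOsm/kg

39.0 mOsm/kg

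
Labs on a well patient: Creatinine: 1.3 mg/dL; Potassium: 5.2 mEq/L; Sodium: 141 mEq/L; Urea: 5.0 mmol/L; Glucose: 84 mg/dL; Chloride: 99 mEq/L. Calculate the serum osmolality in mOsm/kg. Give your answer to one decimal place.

291.7 mOsm/kg

Calculated osmolality = 2·Na + glucose/18 + urea
= 2·141 + 84/18 + 5
= 282 + 4.67 + 5
= 291.67 mOsm/kg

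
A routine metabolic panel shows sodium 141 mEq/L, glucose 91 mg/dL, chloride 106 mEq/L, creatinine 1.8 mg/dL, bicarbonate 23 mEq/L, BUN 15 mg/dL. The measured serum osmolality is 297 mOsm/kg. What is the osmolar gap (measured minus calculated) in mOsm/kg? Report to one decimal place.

Calculated osmolality = 2·Na + glucose/18 + BUN/2.8
= 2·141 + 91/18 + 15/2.8
= 282 + 5.06 + 5.36
= 292.42 mOsm/kg ≈ 292.4 mOsm/kg
Osmolar gap = measured − calculated = 297 − 292.4 = 4.6 mOsm/kg

4.6 mOsm/kg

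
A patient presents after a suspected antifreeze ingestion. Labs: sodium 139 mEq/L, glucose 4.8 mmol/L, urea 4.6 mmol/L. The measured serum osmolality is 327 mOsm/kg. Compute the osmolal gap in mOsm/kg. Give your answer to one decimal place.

39.6 mOsm/kg

Calculated osmolality = 2·Na + glucose + urea
= 2·139 + 4.8 + 4.6
= 278 + 4.80 + 4.60
= 287.4 mOsm/kg ≈ 287.4 mOsm/kg
Osmolar gap = measured − calculated = 327 − 287.4 = 39.6 mOsm/kg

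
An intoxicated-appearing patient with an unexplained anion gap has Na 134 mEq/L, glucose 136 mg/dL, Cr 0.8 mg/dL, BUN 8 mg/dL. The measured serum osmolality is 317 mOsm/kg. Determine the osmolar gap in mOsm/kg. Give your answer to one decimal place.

38.6 mOsm/kg

Calculated osmolality = 2·Na + glucose/18 + BUN/2.8
= 2·134 + 136/18 + 8/2.8
= 268 + 7.56 + 2.86
= 278.42 mOsm/kg ≈ 278.4 mOsm/kg
Osmolar gap = measured − calculated = 317 − 278.4 = 38.6 mOsm/kg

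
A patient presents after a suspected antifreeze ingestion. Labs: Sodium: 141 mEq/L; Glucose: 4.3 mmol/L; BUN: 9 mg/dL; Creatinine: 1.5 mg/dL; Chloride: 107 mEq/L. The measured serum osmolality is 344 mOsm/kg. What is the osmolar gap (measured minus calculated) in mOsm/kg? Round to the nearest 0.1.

54.5 mOsm/kg

Calculated osmolality = 2·Na + glucose + BUN/2.8
= 2·141 + 4.3 + 9/2.8
= 282 + 4.30 + 3.21
= 289.51 mOsm/kg ≈ 289.5 mOsm/kg
Osmolar gap = measured − calculated = 344 − 289.5 = 54.5 mOsm/kg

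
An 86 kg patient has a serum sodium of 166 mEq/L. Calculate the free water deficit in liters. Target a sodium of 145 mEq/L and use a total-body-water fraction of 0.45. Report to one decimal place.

TBW = 0.45 · 86 = 38.7 L
Free water deficit = TBW · (Na/145 − 1)
= 38.7 · (166/145 − 1)
= 38.7 · 0.1448
= 5.6 L

5.6 L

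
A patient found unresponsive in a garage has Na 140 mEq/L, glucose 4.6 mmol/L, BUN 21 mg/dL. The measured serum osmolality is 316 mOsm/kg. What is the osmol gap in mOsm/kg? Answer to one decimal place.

Calculated osmolality = 2·Na + glucose + BUN/2.8
= 2·140 + 4.6 + 21/2.8
= 280 + 4.60 + 7.50
= 292.1 mOsm/kg ≈ 292.1 mOsm/kg
Osmolar gap = measured − calculated = 316 − 292.1 = 23.9 mOsm/kg

23.9 mOsm/kg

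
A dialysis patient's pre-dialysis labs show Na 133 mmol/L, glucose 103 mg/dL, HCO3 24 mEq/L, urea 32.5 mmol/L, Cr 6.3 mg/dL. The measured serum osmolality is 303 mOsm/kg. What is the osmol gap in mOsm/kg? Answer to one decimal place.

Calculated osmolality = 2·Na + glucose/18 + urea
= 2·133 + 103/18 + 32.5
= 266 + 5.72 + 32.50
= 304.22 mOsm/kg ≈ 304.2 mOsm/kg
Osmolar gap = measured − calculated = 303 − 304.2 = -1.2 mOsm/kg

-1.2 mOsm/kg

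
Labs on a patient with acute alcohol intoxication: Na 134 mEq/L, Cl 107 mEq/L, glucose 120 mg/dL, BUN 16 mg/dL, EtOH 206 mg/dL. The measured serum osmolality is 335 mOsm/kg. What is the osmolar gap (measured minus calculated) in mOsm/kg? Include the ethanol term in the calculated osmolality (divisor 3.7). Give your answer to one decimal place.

-1.1 mOsm/kg

Calculated osmolality = 2·Na + glucose/18 + BUN/2.8 + ethanol/3.7
= 2·134 + 120/18 + 16/2.8 + 206/3.7
= 268 + 6.67 + 5.71 + 55.68
= 336.06 mOsm/kg ≈ 336.1 mOsm/kg
Osmolar gap = measured − calculated = 335 − 336.1 = -1.1 mOsm/kg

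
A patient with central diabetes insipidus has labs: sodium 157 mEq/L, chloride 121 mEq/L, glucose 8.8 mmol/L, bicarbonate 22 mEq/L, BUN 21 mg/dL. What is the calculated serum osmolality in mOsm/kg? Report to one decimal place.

330.3 mOsm/kg

Calculated osmolality = 2·Na + glucose + BUN/2.8
= 2·157 + 8.8 + 21/2.8
= 314 + 8.80 + 7.50
= 330.3 mOsm/kg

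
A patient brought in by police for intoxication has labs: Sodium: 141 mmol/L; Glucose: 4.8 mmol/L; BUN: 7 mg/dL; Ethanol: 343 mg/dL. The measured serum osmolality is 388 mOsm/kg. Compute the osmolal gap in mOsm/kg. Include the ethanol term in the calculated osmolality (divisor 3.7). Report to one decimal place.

6.0 mOsm/kg

Calculated osmolality = 2·Na + glucose + BUN/2.8 + ethanol/3.7
= 2·141 + 4.8 + 7/2.8 + 343/3.7
= 282 + 4.80 + 2.50 + 92.70
= 382 mOsm/kg ≈ 382.0 mOsm/kg
Osmolar gap = measured − calculated = 388 − 382.0 = 6.0 mOsm/kg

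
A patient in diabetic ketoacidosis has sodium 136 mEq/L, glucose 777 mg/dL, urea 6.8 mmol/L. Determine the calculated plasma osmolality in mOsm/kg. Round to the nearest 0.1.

322.0 mOsm/kg

Calculated osmolality = 2·Na + glucose/18 + urea
= 2·136 + 777/18 + 6.8
= 272 + 43.17 + 6.80
= 321.97 mOsm/kg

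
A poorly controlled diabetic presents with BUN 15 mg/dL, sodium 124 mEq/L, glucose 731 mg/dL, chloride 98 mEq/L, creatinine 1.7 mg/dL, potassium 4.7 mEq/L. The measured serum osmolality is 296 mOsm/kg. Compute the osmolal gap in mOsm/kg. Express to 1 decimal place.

2.0 mOsm/kg

Calculated osmolality = 2·Na + glucose/18 + BUN/2.8
= 2·124 + 731/18 + 15/2.8
= 248 + 40.61 + 5.36
= 293.97 mOsm/kg ≈ 294.0 mOsm/kg
Osmolar gap = measured − calculated = 296 − 294.0 = 2.0 mOsm/kg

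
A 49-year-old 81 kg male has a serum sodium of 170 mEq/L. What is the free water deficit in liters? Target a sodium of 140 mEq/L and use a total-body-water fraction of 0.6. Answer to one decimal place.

TBW = 0.6 · 81 = 48.6 L
Free water deficit = TBW · (Na/140 − 1)
= 48.6 · (170/140 − 1)
= 48.6 · 0.2143
= 10.41 L

10.4 L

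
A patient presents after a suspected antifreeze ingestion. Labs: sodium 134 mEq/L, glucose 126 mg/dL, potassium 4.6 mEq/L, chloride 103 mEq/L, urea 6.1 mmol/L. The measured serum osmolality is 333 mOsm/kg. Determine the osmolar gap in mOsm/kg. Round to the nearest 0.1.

51.9 mOsm/kg

Calculated osmolality = 2·Na + glucose/18 + urea
= 2·134 + 126/18 + 6.1
= 268 + 7 + 6.10
= 281.1 mOsm/kg ≈ 281.1 mOsm/kg
Osmolar gap = measured − calculated = 333 − 281.1 = 51.9 mOsm/kg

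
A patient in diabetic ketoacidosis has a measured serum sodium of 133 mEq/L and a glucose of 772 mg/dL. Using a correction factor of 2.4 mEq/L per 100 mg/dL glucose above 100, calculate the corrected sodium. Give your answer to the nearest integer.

149 mEq/L

Corrected Na = measured Na + 2.4 · (glucose − 100)/100
= 133 + 2.4 · (772 − 100)/100
= 133 + 16.1
= 149.1 mEq/L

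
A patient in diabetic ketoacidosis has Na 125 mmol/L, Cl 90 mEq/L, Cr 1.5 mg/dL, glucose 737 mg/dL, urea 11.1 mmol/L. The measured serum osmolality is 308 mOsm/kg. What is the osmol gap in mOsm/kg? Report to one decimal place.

6.0 mOsm/kg

Calculated osmolality = 2·Na + glucose/18 + urea
= 2·125 + 737/18 + 11.1
= 250 + 40.94 + 11.10
= 302.04 mOsm/kg ≈ 302.0 mOsm/kg
Osmolar gap = measured − calculated = 308 − 302.0 = 6.0 mOsm/kg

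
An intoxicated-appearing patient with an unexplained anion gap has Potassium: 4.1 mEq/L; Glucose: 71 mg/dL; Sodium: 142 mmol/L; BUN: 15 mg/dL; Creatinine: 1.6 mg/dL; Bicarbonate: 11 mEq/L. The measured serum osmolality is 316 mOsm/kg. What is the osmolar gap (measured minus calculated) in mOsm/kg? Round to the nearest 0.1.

Calculated osmolality = 2·Na + glucose/18 + BUN/2.8
= 2·142 + 71/18 + 15/2.8
= 284 + 3.94 + 5.36
= 293.3 mOsm/kg ≈ 293.3 mOsm/kg
Osmolar gap = measured − calculated = 316 − 293.3 = 22.7 mOsm/kg

22.7 mOsm/kg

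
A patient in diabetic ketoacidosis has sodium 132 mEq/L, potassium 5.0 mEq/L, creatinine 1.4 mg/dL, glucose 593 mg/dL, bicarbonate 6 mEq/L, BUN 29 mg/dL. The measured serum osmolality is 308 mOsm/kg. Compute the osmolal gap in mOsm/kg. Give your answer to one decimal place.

0.7 mOsm/kg

Calculated osmolality = 2·Na + glucose/18 + BUN/2.8
= 2·132 + 593/18 + 29/2.8
= 264 + 32.94 + 10.36
= 307.3 mOsm/kg ≈ 307.3 mOsm/kg
Osmolar gap = measured − calculated = 308 − 307.3 = 0.7 mOsm/kg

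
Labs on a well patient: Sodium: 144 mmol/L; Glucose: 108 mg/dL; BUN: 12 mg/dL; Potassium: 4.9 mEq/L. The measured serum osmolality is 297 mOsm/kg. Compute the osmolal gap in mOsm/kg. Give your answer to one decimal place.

Calculated osmolality = 2·Na + glucose/18 + BUN/2.8
= 2·144 + 108/18 + 12/2.8
= 288 + 6 + 4.29
= 298.29 mOsm/kg ≈ 298.3 mOsm/kg
Osmolar gap = measured − calculated = 297 − 298.3 = -1.3 mOsm/kg

-1.3 mOsm/kg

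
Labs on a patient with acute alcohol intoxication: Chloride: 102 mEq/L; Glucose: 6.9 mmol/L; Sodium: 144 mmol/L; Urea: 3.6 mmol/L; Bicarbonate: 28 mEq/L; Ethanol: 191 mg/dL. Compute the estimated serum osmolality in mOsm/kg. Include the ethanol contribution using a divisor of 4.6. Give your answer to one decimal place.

Calculated osmolality = 2·Na + glucose + urea + ethanol/4.6
= 2·144 + 6.9 + 3.6 + 191/4.6
= 288 + 6.90 + 3.60 + 41.52
= 340.02 mOsm/kg

340.0 mOsm/kg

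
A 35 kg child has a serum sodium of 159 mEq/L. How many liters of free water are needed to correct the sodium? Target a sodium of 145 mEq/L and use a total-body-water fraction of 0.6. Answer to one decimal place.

TBW = 0.6 · 35 = 21 L
Free water deficit = TBW · (Na/145 − 1)
= 21 · (159/145 − 1)
= 21 · 0.0966
= 2.03 L

2.0 L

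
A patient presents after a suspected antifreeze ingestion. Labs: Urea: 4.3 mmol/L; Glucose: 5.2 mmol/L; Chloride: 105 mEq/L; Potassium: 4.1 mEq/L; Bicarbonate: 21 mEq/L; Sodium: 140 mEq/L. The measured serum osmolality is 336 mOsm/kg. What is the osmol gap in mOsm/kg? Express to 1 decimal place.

Calculated osmolality = 2·Na + glucose + urea
= 2·140 + 5.2 + 4.3
= 280 + 5.20 + 4.30
= 289.5 mOsm/kg ≈ 289.5 mOsm/kg
Osmolar gap = measured − calculated = 336 − 289.5 = 46.5 mOsm/kg

46.5 mOsm/kg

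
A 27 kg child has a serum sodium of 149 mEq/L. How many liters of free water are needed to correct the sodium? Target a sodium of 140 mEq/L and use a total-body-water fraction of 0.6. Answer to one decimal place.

1.0 L

TBW = 0.6 · 27 = 16.2 L
Free water deficit = TBW · (Na/140 − 1)
= 16.2 · (149/140 − 1)
= 16.2 · 0.0643
= 1.04 L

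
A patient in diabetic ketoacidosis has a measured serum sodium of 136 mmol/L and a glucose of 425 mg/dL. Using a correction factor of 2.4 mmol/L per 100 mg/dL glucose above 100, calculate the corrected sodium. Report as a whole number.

144 mmol/L

Corrected Na = measured Na + 2.4 · (glucose − 100)/100
= 136 + 2.4 · (425 − 100)/100
= 136 + 7.8
= 143.8 mmol/L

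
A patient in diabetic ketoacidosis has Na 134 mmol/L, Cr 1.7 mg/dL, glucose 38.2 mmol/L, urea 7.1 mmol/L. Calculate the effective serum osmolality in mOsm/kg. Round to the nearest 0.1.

306.2 mOsm/kg

Effective osmolality excludes urea (freely permeant across cell membranes):
2·Na + glucose
= 2·134 + 38.2
= 268 + 38.2
= 306.2 mOsm/kg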